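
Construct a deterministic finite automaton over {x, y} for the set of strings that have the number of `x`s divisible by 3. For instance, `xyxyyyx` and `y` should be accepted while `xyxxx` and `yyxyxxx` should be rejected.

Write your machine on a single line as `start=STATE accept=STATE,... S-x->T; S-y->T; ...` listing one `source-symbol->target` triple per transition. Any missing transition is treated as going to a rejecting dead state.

Keep the running count of `x`s modulo 3: each `x` advances along the cycle q0 → q1 → q2 → q0 while other symbols loop. Accept at q0.
        x   y  
>* q0   q1  q0 
   q1   q2  q1 
   q2   q0  q2 
(> = start, * = accepting)

start=q0; accept=q0; q0-x->q1; q0-y->q0; q1-x->q2; q1-y->q1; q2-x->q0; q2-y->q2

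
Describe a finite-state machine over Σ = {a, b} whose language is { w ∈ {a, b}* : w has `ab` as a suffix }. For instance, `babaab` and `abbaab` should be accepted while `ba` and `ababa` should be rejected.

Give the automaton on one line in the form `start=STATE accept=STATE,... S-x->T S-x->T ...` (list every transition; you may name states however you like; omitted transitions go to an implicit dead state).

start=q0 accept=q2 q0-a->q1 q0-b->q0 q1-a->q1 q1-b->q2 q2-a->q1 q2-b->q0

Let each state record the length of the longest suffix of the input read so far that is also a prefix of `ab`. q1 means the last symbol is `a`; q2 means the last 2 symbols are `ab`. Accept only at q2, where the string currently ends in `ab`.
A 3-state machine:
        a   b  
>  q0   q1  q0 
   q1   q1  q2 
 * q2   q1  q0 
(> = start, * = accepting)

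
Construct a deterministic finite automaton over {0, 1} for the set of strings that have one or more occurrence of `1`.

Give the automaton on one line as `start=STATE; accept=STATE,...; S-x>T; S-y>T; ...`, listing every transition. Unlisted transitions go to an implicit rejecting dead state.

start=S0; accept=S1,S2; S0-0>S0; S0-1>S1; S1-0>S1; S1-1>S2; S2-0>S2; S2-1>S2

Count `1`s, saturating at 2: state S0 means no `1` yet, S1 means one `1` seen, S2 means more than one. Each `1` increments (capped at S2); other symbols loop. Accept from {S1, S2}.
3 states suffice.
        0   1  
>  S0   S0  S1 
 * S1   S1  S2 
 * S2   S2  S2 
(> = start, * = accepting)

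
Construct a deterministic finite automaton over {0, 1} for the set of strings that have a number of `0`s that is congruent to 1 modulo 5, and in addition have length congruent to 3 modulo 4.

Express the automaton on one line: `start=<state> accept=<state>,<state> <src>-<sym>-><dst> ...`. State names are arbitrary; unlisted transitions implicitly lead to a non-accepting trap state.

start=q0 accept=q8 q0-0->q1 q0-1->q2 q1-0->q3 q1-1->q4 q2-0->q4 q2-1->q5 q3-0->q6 q3-1->q7 q4-0->q7 q4-1->q8 q5-0->q8 q5-1->q9 q6-0->q10 q6-1->q11 q7-0->q11 q7-1->q12 q8-0->q12 q8-1->q13 q9-0->q13 q9-1->q0 q10-0->q2 q10-1->q14 q11-0->q14 q11-1->q15 q12-0->q15 q12-1->q16 q13-0->q16 q13-1->q1 q14-0->q5 q14-1->q17 q15-0->q17 q15-1->q18 q16-0->q18 q16-1->q3 q17-0->q9 q17-1->q19 q18-0->q19 q18-1->q6 q19-0->q0 q19-1->q10

Run two small machines in parallel and take their product. The first has 5 states tracking the count of `0`s modulo 5; the second has 4 states tracking the input length modulo 4. A product state is a pair (one from each), accepting exactly when both do.
A 20-state machine:
          0    1  
>  q0     q1   q2 
   q1     q3   q4 
   q2     q4   q5 
   q3     q6   q7 
   q4     q7   q8 
   q5     q8   q9 
   q6    q10  q11 
   q7    q11  q12 
 * q8    q12  q13 
   q9    q13   q0 
   q10    q2  q14 
   q11   q14  q15 
   q12   q15  q16 
   q13   q16   q1 
   q14    q5  q17 
   q15   q17  q18 
   q16   q18   q3 
   q17    q9  q19 
   q18   q19   q6 
   q19    q0  q10 
(> = start, * = accepting)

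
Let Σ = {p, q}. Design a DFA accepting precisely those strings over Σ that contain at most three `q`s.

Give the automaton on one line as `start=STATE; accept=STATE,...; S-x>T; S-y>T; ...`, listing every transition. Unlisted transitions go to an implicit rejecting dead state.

Only the number of `q`s matters, and only up to 4. Make a chain S0 → S1 → S2 → S3 → S4 advanced by each `q` (with S4 absorbing); every other symbol self-loops. The accepting set is {S0, S1, S2, S3}.
A 5-state machine:
        p   q  
>* S0   S0  S1 
 * S1   S1  S2 
 * S2   S2  S3 
 * S3   S3  S4 
   S4   S4  S4 
(> = start, * = accepting)

start=S0; accept=S0,S1,S2,S3; S0-p>S0; S0-q>S1; S1-p>S1; S1-q>S2; S2-p>S2; S2-q>S3; S3-p>S3; S3-q>S4; S4-p>S4; S4-q>S4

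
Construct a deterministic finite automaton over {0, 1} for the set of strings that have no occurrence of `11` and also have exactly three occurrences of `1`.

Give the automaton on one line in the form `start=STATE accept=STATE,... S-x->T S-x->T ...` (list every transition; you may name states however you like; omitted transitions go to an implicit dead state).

start=q0 accept=q8,q9 q0-0->q0 q0-1->q1 q1-0->q2 q1-1->q3 q2-0->q2 q2-1->q4 q3-0->q3 q3-1->q5 q4-0->q6 q4-1->q5 q5-0->q5 q5-1->q7 q6-0->q6 q6-1->q8 q7-0->q7 q7-1->q7 q8-0->q9 q8-1->q7 q9-0->q9 q9-1->q10 q10-0->q11 q10-1->q7 q11-0->q11 q11-1->q10

Run two small machines in parallel and take their product. One (3 states) tracks partial matches of the forbidden pattern `11`; the other (5 states) tracks the count of `1`s, saturating at 4. Each combined state is a pair, one component from each; accept when both components accept.
With 12 states:
          0    1  
>  q0     q0   q1 
   q1     q2   q3 
   q2     q2   q4 
   q3     q3   q5 
   q4     q6   q5 
   q5     q5   q7 
   q6     q6   q8 
   q7     q7   q7 
 * q8     q9   q7 
 * q9     q9  q10 
   q10   q11   q7 
   q11   q11  q10 
(> = start, * = accepting)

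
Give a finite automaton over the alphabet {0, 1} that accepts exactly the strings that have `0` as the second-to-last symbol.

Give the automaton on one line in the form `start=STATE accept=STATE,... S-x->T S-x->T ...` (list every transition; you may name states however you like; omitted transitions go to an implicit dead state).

Because acceptance depends on a position counted from the end, the machine has to buffer the most recent 2 symbols. Make each state the string of the last up-to-2 symbols read; on input `x` shift the window left and append `x`. Accept when the buffered window has length 2 and begins with `0`.
With 7 states:
        0   1  
>  S0   S1  S2 
   S1   S3  S4 
   S2   S5  S6 
 * S3   S3  S4 
 * S4   S5  S6 
   S5   S3  S4 
   S6   S5  S6 
(> = start, * = accepting)

start=S0 accept=S3,S4 S0-0->S1 S0-1->S2 S1-0->S3 S1-1->S4 S2-0->S5 S2-1->S6 S3-0->S3 S3-1->S4 S4-0->S5 S4-1->S6 S5-0->S3 S5-1->S4 S6-0->S5 S6-1->S6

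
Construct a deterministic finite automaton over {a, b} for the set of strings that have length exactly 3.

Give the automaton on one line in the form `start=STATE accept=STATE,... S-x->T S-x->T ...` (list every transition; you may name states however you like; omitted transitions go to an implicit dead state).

start=q0 accept=q3 q0-a->q1 q0-b->q1 q1-a->q2 q1-b->q2 q2-a->q3 q2-b->q3 q3-a->q4 q3-b->q4 q4-a->q4 q4-b->q4

We only need to distinguish lengths 0, 1, …, 3, and '>3'. Chain q0 → q1 → q2 → q3 → q4 on every symbol, with q4 looping. Accepting states: {q3}.
With 5 states:
        a   b  
>  q0   q1  q1 
   q1   q2  q2 
   q2   q3  q3 
 * q3   q4  q4 
   q4   q4  q4 
(> = start, * = accepting)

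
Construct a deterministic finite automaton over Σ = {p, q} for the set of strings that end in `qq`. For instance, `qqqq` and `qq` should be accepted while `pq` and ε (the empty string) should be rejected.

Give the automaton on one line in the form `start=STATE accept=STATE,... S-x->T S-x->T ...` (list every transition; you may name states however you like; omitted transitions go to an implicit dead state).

start=s0 accept=s2 s0-p->s0 s0-q->s1 s1-p->s0 s1-q->s2 s2-p->s0 s2-q->s2

Let each state record the length of the longest suffix of the input read so far that is also a prefix of `qq`. s1 means the last symbol is `q`; s2 means the last 2 symbols are `qq`. Accept only at s2, where the string currently ends in `qq`.
3 states suffice.
        p   q  
>  s0   s0  s1 
   s1   s0  s2 
 * s2   s0  s2 
(> = start, * = accepting)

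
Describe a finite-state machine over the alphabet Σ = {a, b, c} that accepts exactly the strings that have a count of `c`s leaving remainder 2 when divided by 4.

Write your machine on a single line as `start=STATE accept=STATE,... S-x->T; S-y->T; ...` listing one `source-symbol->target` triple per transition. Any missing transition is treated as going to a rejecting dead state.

start=s0; accept=s2; s0-a->s0; s0-b->s0; s0-c->s1; s1-a->s1; s1-b->s1; s1-c->s2; s2-a->s2; s2-b->s2; s2-c->s3; s3-a->s3; s3-b->s3; s3-c->s0

The only thing that matters is how many `c`s have appeared, reduced mod 4. Use one state per residue: s0 for 0, …, s3 for 3. Reading `c` moves to the next residue; anything else stays put. s2 is accepting.
A 4-state machine:
        a   b   c  
>  s0   s0  s0  s1 
   s1   s1  s1  s2 
 * s2   s2  s2  s3 
   s3   s3  s3  s0 
(> = start, * = accepting)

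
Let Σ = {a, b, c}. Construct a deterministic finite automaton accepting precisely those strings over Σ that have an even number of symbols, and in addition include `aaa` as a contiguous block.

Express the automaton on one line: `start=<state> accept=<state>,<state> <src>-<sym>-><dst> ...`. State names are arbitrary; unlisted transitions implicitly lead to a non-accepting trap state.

start=S0 accept=S7 S0-a->S1 S0-b->S2 S0-c->S2 S1-a->S3 S1-b->S0 S1-c->S0 S2-a->S4 S2-b->S0 S2-c->S0 S3-a->S5 S3-b->S2 S3-c->S2 S4-a->S6 S4-b->S2 S4-c->S2 S5-a->S7 S5-b->S7 S5-c->S7 S6-a->S7 S6-b->S0 S6-c->S0 S7-a->S5 S7-b->S5 S7-c->S5

Handle the two conditions separately and then intersect. One (2 states) tracks the input length modulo 2; the other (4 states) tracks whether and how much of `aaa` has been seen. Each combined state is a pair, one component from each; accept when both components accept.
8 states suffice.
        a   b   c  
>  S0   S1  S2  S2 
   S1   S3  S0  S0 
   S2   S4  S0  S0 
   S3   S5  S2  S2 
   S4   S6  S2  S2 
   S5   S7  S7  S7 
   S6   S7  S0  S0 
 * S7   S5  S5  S5 
(> = start, * = accepting)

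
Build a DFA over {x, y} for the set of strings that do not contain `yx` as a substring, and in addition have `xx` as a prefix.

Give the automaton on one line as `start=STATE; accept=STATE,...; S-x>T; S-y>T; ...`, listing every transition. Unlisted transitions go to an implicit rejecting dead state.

start=S0; accept=S3,S4; S0-x>S1; S0-y>S2; S1-x>S3; S1-y>S2; S2-x>S2; S2-y>S2; S3-x>S3; S3-y>S4; S4-x>S2; S4-y>S4

Handle the two conditions separately and then intersect. The first has 3 states tracking partial matches of the forbidden pattern `yx`; the second has 4 states tracking whether the input so far still matches the prefix `xx`. A product state is a pair (one from each), accepting exactly when both do. Minimizing collapses redundant product states.
5 states suffice.
        x   y  
>  S0   S1  S2 
   S1   S3  S2 
   S2   S2  S2 
 * S3   S3  S4 
 * S4   S2  S4 
(> = start, * = accepting)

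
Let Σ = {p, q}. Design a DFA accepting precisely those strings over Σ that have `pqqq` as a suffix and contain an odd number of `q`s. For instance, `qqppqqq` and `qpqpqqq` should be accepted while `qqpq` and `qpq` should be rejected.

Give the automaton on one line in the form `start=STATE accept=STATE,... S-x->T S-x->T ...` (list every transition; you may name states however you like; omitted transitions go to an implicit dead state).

Handle the two conditions separately and then intersect. One (5 states) tracks how much of the suffix `pqqq` has currently been matched; the other (2 states) tracks the count of `q`s modulo 2. Each combined state is a pair, one component from each; accept when both components accept. After merging equivalent states the machine shrinks.
A 6-state machine:
       p  q 
>  A   B  C 
   B   B  D 
   C   C  A 
   D   C  E 
   E   B  F 
 * F   C  A 
(> = start, * = accepting)

start=A accept=F A-p->B A-q->C B-p->B B-q->D C-p->C C-q->A D-p->C D-q->E E-p->B E-q->F F-p->C F-q->A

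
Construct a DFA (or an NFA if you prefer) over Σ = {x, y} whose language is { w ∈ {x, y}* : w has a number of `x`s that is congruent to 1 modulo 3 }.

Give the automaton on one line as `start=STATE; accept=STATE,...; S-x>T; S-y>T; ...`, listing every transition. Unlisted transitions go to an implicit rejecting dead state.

start=A; accept=B; A-x>B; A-y>A; B-x>C; B-y>B; C-x>A; C-y>C

The only thing that matters is how many `x`s have appeared, reduced mod 3. Use one state per residue: A for 0, …, C for 2. Reading `x` moves to the next residue; anything else stays put. B is accepting.
       x  y 
>  A   B  A 
 * B   C  B 
   C   A  C 
(> = start, * = accepting)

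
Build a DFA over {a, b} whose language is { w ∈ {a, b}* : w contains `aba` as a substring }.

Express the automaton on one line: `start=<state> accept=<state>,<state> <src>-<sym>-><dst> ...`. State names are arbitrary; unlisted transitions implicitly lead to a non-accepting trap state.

start=s0 accept=s3 s0-a->s1 s0-b->s0 s1-a->s1 s1-b->s2 s2-a->s3 s2-b->s0 s3-a->s3 s3-b->s3

Track how much of `aba` has been matched so far: state s0 is no progress, s3 is the absorbing accept state reached once `aba` has occurred. Intermediate states record partial matches; on a mismatch, fall back to the longest reusable overlap.
4 states suffice.
        a   b  
>  s0   s1  s0 
   s1   s1  s2 
   s2   s3  s0 
 * s3   s3  s3 
(> = start, * = accepting)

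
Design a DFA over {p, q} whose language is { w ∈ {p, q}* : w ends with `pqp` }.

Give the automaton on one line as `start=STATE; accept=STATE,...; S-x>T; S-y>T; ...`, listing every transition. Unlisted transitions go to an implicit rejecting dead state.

Remember how much of `pqp` the current input suffix matches. State S0 means no match yet; S1 means the last symbol is `p`; S2 means the last 2 symbols are `pq`; S3 means the last 3 symbols are `pqp`. Only S3 accepts. On a mismatch, fall back to the longest proper suffix that is still a prefix of `pqp`.
With 4 states:
        p   q  
>  S0   S1  S0 
   S1   S1  S2 
   S2   S3  S0 
 * S3   S1  S2 
(> = start, * = accepting)

start=S0; accept=S3; S0-p>S1; S0-q>S0; S1-p>S1; S1-q>S2; S2-p>S3; S2-q>S0; S3-p>S1; S3-q>S2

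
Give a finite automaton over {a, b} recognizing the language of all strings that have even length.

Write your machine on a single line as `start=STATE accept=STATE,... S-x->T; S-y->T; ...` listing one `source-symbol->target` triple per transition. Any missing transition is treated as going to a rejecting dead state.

start=q0; accept=q0; q0-a->q1; q0-b->q1; q1-a->q0; q1-b->q0

Only the length mod 2 matters, so use a 2-cycle: from any state, every input symbol moves to the next state, wrapping q1 back to q0. Mark q0 accepting.
With 2 states:
        a   b  
>* q0   q1  q1 
   q1   q0  q0 
(> = start, * = accepting)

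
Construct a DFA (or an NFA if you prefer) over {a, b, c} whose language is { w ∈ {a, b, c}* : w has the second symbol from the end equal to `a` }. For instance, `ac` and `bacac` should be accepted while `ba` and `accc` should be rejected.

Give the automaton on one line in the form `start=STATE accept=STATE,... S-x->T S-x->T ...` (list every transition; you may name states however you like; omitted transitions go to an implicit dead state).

start=S0 accept=S4,S5,S6 S0-a->S1 S0-b->S2 S0-c->S3 S1-a->S4 S1-b->S5 S1-c->S6 S2-a->S7 S2-b->S8 S2-c->S9 S3-a->S10 S3-b->S11 S3-c->S12 S4-a->S4 S4-b->S5 S4-c->S6 S5-a->S7 S5-b->S8 S5-c->S9 S6-a->S10 S6-b->S11 S6-c->S12 S7-a->S4 S7-b->S5 S7-c->S6 S8-a->S7 S8-b->S8 S8-c->S9 S9-a->S10 S9-b->S11 S9-c->S12 S10-a->S4 S10-b->S5 S10-c->S6 S11-a->S7 S11-b->S8 S11-c->S9 S12-a->S10 S12-b->S11 S12-c->S12

Because acceptance depends on a position counted from the end, the machine has to buffer the most recent 2 symbols. Make each state the string of the last up-to-2 symbols read; on input `x` shift the window left and append `x`. Accept when the buffered window has length 2 and begins with `a`.
With 13 states:
          a    b    c  
>  S0     S1   S2   S3 
   S1     S4   S5   S6 
   S2     S7   S8   S9 
   S3    S10  S11  S12 
 * S4     S4   S5   S6 
 * S5     S7   S8   S9 
 * S6    S10  S11  S12 
   S7     S4   S5   S6 
   S8     S7   S8   S9 
   S9    S10  S11  S12 
   S10    S4   S5   S6 
   S11    S7   S8   S9 
   S12   S10  S11  S12 
(> = start, * = accepting)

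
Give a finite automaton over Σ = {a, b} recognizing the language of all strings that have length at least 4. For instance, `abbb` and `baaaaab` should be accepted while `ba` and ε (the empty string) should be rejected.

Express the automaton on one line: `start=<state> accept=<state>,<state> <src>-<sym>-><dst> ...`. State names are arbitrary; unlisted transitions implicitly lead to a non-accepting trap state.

start=q0 accept=q4,q5 q0-a->q1 q0-b->q1 q1-a->q2 q1-b->q2 q2-a->q3 q2-b->q3 q3-a->q4 q3-b->q4 q4-a->q5 q4-b->q5 q5-a->q5 q5-b->q5

Count input length up to 5: every symbol moves from q0 toward q5, which means 'more than 4' and absorbs. Accept from {q4, q5}.
        a   b  
>  q0   q1  q1 
   q1   q2  q2 
   q2   q3  q3 
   q3   q4  q4 
 * q4   q5  q5 
 * q5   q5  q5 
(> = start, * = accepting)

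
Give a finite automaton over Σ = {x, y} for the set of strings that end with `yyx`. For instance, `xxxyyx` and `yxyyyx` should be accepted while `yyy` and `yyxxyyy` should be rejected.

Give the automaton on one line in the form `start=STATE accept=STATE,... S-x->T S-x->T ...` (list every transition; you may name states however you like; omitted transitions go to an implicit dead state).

Let each state record the length of the longest suffix of the input read so far that is also a prefix of `yyx`. q1 means the last symbol is `y`; q2 means the last 2 symbols are `yy`; q3 means the last 3 symbols are `yyx`. Accept only at q3, where the string currently ends in `yyx`.
4 states suffice.
        x   y  
>  q0   q0  q1 
   q1   q0  q2 
   q2   q3  q2 
 * q3   q0  q1 
(> = start, * = accepting)

start=q0 accept=q3 q0-x->q0 q0-y->q1 q1-x->q0 q1-y->q2 q2-x->q3 q2-y->q2 q3-x->q0 q3-y->q1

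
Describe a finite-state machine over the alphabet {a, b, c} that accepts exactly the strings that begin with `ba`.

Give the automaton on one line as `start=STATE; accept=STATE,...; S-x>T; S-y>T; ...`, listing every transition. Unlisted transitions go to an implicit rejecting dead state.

Walk along `ba` while the input agrees: from s0 take `b` to s1, and so on. Any deviation drops to the rejecting sink s3. Once s2 is reached the prefix is confirmed and every continuation is accepted.
With 4 states:
        a   b   c  
>  s0   s3  s1  s3 
   s1   s2  s3  s3 
 * s2   s2  s2  s2 
   s3   s3  s3  s3 
(> = start, * = accepting)

start=s0; accept=s2; s0-a>s3; s0-b>s1; s0-c>s3; s1-a>s2; s1-b>s3; s1-c>s3; s2-a>s2; s2-b>s2; s2-c>s2; s3-a>s3; s3-b>s3; s3-c>s3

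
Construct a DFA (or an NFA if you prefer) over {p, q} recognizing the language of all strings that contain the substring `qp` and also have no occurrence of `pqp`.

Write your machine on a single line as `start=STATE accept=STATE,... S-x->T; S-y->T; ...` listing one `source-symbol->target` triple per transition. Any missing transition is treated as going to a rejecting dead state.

Handle the two conditions separately and then intersect. One (3 states) tracks whether and how much of `qp` has been seen; the other (4 states) tracks partial matches of the forbidden pattern `pqp`. Each combined state is a pair, one component from each; accept when both components accept.
8 states suffice.
        p   q  
>  S0   S1  S2 
   S1   S1  S3 
   S2   S4  S2 
   S3   S5  S2 
 * S4   S4  S6 
   S5   S5  S5 
 * S6   S5  S7 
 * S7   S4  S7 
(> = start, * = accepting)

start=S0; accept=S4,S6,S7; S0-p->S1; S0-q->S2; S1-p->S1; S1-q->S3; S2-p->S4; S2-q->S2; S3-p->S5; S3-q->S2; S4-p->S4; S4-q->S6; S5-p->S5; S5-q->S5; S6-p->S5; S6-q->S7; S7-p->S4; S7-q->S7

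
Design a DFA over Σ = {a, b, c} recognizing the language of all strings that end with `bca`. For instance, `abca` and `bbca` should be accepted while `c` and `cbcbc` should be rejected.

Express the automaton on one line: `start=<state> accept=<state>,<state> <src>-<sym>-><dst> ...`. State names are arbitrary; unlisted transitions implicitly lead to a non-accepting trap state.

Let each state record the length of the longest suffix of the input read so far that is also a prefix of `bca`. S1 means the last symbol is `b`; S2 means the last 2 symbols are `bc`; S3 means the last 3 symbols are `bca`. Accept only at S3, where the string currently ends in `bca`.
        a   b   c  
>  S0   S0  S1  S0 
   S1   S0  S1  S2 
   S2   S3  S1  S0 
 * S3   S0  S1  S0 
(> = start, * = accepting)

start=S0 accept=S3 S0-a->S0 S0-b->S1 S0-c->S0 S1-a->S0 S1-b->S1 S1-c->S2 S2-a->S3 S2-b->S1 S2-c->S0 S3-a->S0 S3-b->S1 S3-c->S0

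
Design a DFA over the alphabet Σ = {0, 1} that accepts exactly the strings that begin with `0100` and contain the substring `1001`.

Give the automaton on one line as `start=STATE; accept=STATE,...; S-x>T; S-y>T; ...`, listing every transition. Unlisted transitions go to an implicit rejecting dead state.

Run two small machines in parallel and take their product. One (6 states) tracks whether the input so far still matches the prefix `0100`; the other (5 states) tracks whether and how much of `1001` has been seen. Each combined state is a pair, one component from each; accept when both components accept.
A 14-state machine:
          0    1  
>  q0     q1   q2 
   q1     q3   q4 
   q2     q5   q2 
   q3     q3   q2 
   q4     q6   q2 
   q5     q7   q2 
   q6     q8   q2 
   q7     q3   q9 
   q8    q10  q11 
   q9     q9   q9 
   q10   q10  q12 
 * q11   q11  q11 
   q12   q13  q12 
   q13    q8  q12 
(> = start, * = accepting)

start=q0; accept=q11; q0-0>q1; q0-1>q2; q1-0>q3; q1-1>q4; q2-0>q5; q2-1>q2; q3-0>q3; q3-1>q2; q4-0>q6; q4-1>q2; q5-0>q7; q5-1>q2; q6-0>q8; q6-1>q2; q7-0>q3; q7-1>q9; q8-0>q10; q8-1>q11; q9-0>q9; q9-1>q9; q10-0>q10; q10-1>q12; q11-0>q11; q11-1>q11; q12-0>q13; q12-1>q12; q13-0>q8; q13-1>q12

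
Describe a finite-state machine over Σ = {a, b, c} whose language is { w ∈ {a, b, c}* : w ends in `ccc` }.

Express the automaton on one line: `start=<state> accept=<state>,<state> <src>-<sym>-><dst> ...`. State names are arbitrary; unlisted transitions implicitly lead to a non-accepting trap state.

start=q0 accept=q3 q0-a->q0 q0-b->q0 q0-c->q1 q1-a->q0 q1-b->q0 q1-c->q2 q2-a->q0 q2-b->q0 q2-c->q3 q3-a->q0 q3-b->q0 q3-c->q3

Remember how much of `ccc` the current input suffix matches. State q0 means no match yet; q1 means the last symbol is `c`; q2 means the last 2 symbols are `cc`; q3 means the last 3 symbols are `ccc`. Only q3 accepts. On a mismatch, fall back to the longest proper suffix that is still a prefix of `ccc`.
4 states suffice.
        a   b   c  
>  q0   q0  q0  q1 
   q1   q0  q0  q2 
   q2   q0  q0  q3 
 * q3   q0  q0  q3 
(> = start, * = accepting)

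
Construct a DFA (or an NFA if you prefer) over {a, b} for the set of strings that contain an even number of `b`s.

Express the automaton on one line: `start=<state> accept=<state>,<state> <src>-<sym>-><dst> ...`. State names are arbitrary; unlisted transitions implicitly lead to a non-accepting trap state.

Keep the running count of `b`s modulo 2: each `b` advances along the cycle S0 → S1 → S0 while other symbols loop. Accept at S0.
2 states suffice.
        a   b  
>* S0   S0  S1 
   S1   S1  S0 
(> = start, * = accepting)

start=S0 accept=S0 S0-a->S0 S0-b->S1 S1-a->S1 S1-b->S0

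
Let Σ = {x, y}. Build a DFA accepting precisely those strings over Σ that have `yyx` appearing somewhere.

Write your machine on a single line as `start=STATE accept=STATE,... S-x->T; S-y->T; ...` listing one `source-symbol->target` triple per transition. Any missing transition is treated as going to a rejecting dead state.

start=q0; accept=q3; q0-x->q0; q0-y->q1; q1-x->q0; q1-y->q2; q2-x->q3; q2-y->q2; q3-x->q3; q3-y->q3

Track how much of `yyx` has been matched so far: state q0 is no progress, q3 is the absorbing accept state reached once `yyx` has occurred. Intermediate states record partial matches; on a mismatch, fall back to the longest reusable overlap.
A 4-state machine:
        x   y  
>  q0   q0  q1 
   q1   q0  q2 
   q2   q3  q2 
 * q3   q3  q3 
(> = start, * = accepting)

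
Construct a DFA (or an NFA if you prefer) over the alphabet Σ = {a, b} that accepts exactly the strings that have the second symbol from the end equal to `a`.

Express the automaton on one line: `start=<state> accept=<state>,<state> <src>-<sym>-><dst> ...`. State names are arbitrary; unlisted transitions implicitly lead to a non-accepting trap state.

Because acceptance depends on a position counted from the end, the machine has to buffer the most recent 2 symbols. Make each state the string of the last up-to-2 symbols read; on input `x` shift the window left and append `x`. Accept when the buffered window has length 2 and begins with `a`.
With 7 states:
        a   b  
>  S0   S1  S2 
   S1   S3  S4 
   S2   S5  S6 
 * S3   S3  S4 
 * S4   S5  S6 
   S5   S3  S4 
   S6   S5  S6 
(> = start, * = accepting)

start=S0 accept=S3,S4 S0-a->S1 S0-b->S2 S1-a->S3 S1-b->S4 S2-a->S5 S2-b->S6 S3-a->S3 S3-b->S4 S4-a->S5 S4-b->S6 S5-a->S3 S5-b->S4 S6-a->S5 S6-b->S6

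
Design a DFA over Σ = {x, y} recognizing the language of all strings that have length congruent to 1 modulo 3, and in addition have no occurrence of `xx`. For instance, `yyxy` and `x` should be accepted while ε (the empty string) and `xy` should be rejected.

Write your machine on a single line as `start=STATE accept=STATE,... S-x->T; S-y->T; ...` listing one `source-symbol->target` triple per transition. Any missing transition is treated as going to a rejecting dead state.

start=s0; accept=s1,s2; s0-x->s1; s0-y->s2; s1-x->s3; s1-y->s4; s2-x->s5; s2-y->s4; s3-x->s3; s3-y->s3; s4-x->s6; s4-y->s0; s5-x->s3; s5-y->s0; s6-x->s3; s6-y->s2

Handle the two conditions separately and then intersect. One (3 states) tracks the input length modulo 3; the other (3 states) tracks partial matches of the forbidden pattern `xx`. Each combined state is a pair, one component from each; accept when both components accept. After merging equivalent states the machine shrinks.
        x   y  
>  s0   s1  s2 
 * s1   s3  s4 
 * s2   s5  s4 
   s3   s3  s3 
   s4   s6  s0 
   s5   s3  s0 
   s6   s3  s2 
(> = start, * = accepting)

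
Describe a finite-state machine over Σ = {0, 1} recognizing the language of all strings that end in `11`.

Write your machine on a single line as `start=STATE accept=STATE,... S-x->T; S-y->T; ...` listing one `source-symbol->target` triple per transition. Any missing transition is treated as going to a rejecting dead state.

start=q0; accept=q2; q0-0->q0; q0-1->q1; q1-0->q0; q1-1->q2; q2-0->q0; q2-1->q2

Remember how much of `11` the current input suffix matches. State q0 means no match yet; q1 means the last symbol is `1`; q2 means the last 2 symbols are `11`. Only q2 accepts. On a mismatch, fall back to the longest proper suffix that is still a prefix of `11`.
A 3-state machine:
        0   1  
>  q0   q0  q1 
   q1   q0  q2 
 * q2   q0  q2 
(> = start, * = accepting)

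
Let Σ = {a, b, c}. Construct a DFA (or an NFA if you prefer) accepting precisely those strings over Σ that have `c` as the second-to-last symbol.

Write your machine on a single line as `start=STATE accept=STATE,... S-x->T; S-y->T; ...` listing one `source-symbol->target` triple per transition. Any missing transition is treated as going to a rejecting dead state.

A DFA must remember the last 2 symbols (since which symbol is second-to-last isn't known until the input ends). Use one state per possible window of the last ≤2 symbols; accept from those whose window starts with `c`.
With 13 states:
          a    b    c  
>  q0     q1   q2   q3 
   q1     q4   q5   q6 
   q2     q7   q8   q9 
   q3    q10  q11  q12 
   q4     q4   q5   q6 
   q5     q7   q8   q9 
   q6    q10  q11  q12 
   q7     q4   q5   q6 
   q8     q7   q8   q9 
   q9    q10  q11  q12 
 * q10    q4   q5   q6 
 * q11    q7   q8   q9 
 * q12   q10  q11  q12 
(> = start, * = accepting)

start=q0; accept=q10,q11,q12; q0-a->q1; q0-b->q2; q0-c->q3; q1-a->q4; q1-b->q5; q1-c->q6; q2-a->q7; q2-b->q8; q2-c->q9; q3-a->q10; q3-b->q11; q3-c->q12; q4-a->q4; q4-b->q5; q4-c->q6; q5-a->q7; q5-b->q8; q5-c->q9; q6-a->q10; q6-b->q11; q6-c->q12; q7-a->q4; q7-b->q5; q7-c->q6; q8-a->q7; q8-b->q8; q8-c->q9; q9-a->q10; q9-b->q11; q9-c->q12; q10-a->q4; q10-b->q5; q10-c->q6; q11-a->q7; q11-b->q8; q11-c->q9; q12-a->q10; q12-b->q11; q12-c->q12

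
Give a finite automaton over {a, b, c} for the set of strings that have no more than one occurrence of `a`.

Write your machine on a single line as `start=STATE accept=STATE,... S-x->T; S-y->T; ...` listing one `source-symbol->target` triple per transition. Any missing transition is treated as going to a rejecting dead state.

start=s0; accept=s0,s1; s0-a->s1; s0-b->s0; s0-c->s0; s1-a->s2; s1-b->s1; s1-c->s1; s2-a->s2; s2-b->s2; s2-c->s2

Count `a`s, saturating at 2: state s0 means no `a` yet, s1 means one `a` seen, s2 means more than one. Each `a` increments (capped at s2); other symbols loop. Accept from {s0, s1}.
3 states suffice.
        a   b   c  
>* s0   s1  s0  s0 
 * s1   s2  s1  s1 
   s2   s2  s2  s2 
(> = start, * = accepting)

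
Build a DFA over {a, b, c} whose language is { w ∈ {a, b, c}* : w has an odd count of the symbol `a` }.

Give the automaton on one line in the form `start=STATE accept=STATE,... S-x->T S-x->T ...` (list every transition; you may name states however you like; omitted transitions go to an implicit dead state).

Keep the running count of `a`s modulo 2: each `a` advances along the cycle s0 → s1 → s0 while other symbols loop. Accept at s1.
2 states suffice.
        a   b   c  
>  s0   s1  s0  s0 
 * s1   s0  s1  s1 
(> = start, * = accepting)

start=s0 accept=s1 s0-a->s1 s0-b->s0 s0-c->s0 s1-a->s0 s1-b->s1 s1-c->s1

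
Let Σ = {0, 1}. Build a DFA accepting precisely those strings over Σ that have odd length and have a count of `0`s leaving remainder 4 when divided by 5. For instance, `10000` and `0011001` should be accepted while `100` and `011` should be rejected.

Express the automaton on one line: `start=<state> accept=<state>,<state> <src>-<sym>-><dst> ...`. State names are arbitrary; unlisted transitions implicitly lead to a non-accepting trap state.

start=A accept=J A-0->B A-1->C B-0->D B-1->E C-0->E C-1->A D-0->F D-1->G E-0->G E-1->B F-0->H F-1->I G-0->I G-1->D H-0->C H-1->J I-0->J I-1->F J-0->A J-1->H

Build one automaton per condition and run them in lockstep. One (2 states) tracks the input length modulo 2; the other (5 states) tracks the count of `0`s modulo 5. Each combined state is a pair, one component from each; accept when both components accept.
10 states suffice.
       0  1 
>  A   B  C 
   B   D  E 
   C   E  A 
   D   F  G 
   E   G  B 
   F   H  I 
   G   I  D 
   H   C  J 
   I   J  F 
 * J   A  H 
(> = start, * = accepting)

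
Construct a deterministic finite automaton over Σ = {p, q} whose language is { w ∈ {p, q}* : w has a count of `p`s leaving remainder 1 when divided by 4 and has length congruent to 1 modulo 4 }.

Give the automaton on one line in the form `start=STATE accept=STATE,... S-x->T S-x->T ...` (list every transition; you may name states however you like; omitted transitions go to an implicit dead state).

start=s0 accept=s1 s0-p->s1 s0-q->s2 s1-p->s3 s1-q->s4 s2-p->s4 s2-q->s5 s3-p->s6 s3-q->s7 s4-p->s7 s4-q->s8 s5-p->s8 s5-q->s9 s6-p->s0 s6-q->s10 s7-p->s10 s7-q->s11 s8-p->s11 s8-q->s12 s9-p->s12 s9-q->s0 s10-p->s2 s10-q->s13 s11-p->s13 s11-q->s14 s12-p->s14 s12-q->s1 s13-p->s5 s13-q->s15 s14-p->s15 s14-q->s3 s15-p->s9 s15-q->s6

Handle the two conditions separately and then intersect. One (4 states) tracks the count of `p`s modulo 4; the other (4 states) tracks the input length modulo 4. Each combined state is a pair, one component from each; accept when both components accept.
A 16-state machine:
          p    q  
>  s0     s1   s2 
 * s1     s3   s4 
   s2     s4   s5 
   s3     s6   s7 
   s4     s7   s8 
   s5     s8   s9 
   s6     s0  s10 
   s7    s10  s11 
   s8    s11  s12 
   s9    s12   s0 
   s10    s2  s13 
   s11   s13  s14 
   s12   s14   s1 
   s13    s5  s15 
   s14   s15   s3 
   s15    s9   s6 
(> = start, * = accepting)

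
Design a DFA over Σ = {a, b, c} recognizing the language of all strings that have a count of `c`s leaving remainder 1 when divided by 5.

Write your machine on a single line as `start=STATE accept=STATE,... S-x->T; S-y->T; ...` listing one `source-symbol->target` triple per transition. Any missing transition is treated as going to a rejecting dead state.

Keep the running count of `c`s modulo 5: each `c` advances along the cycle q0 → q1 → q2 → q3 → q4 → q0 while other symbols loop. Accept at q1.
        a   b   c  
>  q0   q0  q0  q1 
 * q1   q1  q1  q2 
   q2   q2  q2  q3 
   q3   q3  q3  q4 
   q4   q4  q4  q0 
(> = start, * = accepting)

start=q0; accept=q1; q0-a->q0; q0-b->q0; q0-c->q1; q1-a->q1; q1-b->q1; q1-c->q2; q2-a->q2; q2-b->q2; q2-c->q3; q3-a->q3; q3-b->q3; q3-c->q4; q4-a->q4; q4-b->q4; q4-c->q0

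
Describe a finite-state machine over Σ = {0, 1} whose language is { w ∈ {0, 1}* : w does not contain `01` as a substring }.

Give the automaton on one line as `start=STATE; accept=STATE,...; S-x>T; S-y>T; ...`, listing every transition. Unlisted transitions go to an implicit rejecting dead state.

Track partial matches of the forbidden pattern `01`. State C is a dead state reached once `01` has occurred; every other state accepts. A means no part of `01` is currently matched.
       0  1 
>* A   B  A 
 * B   B  C 
   C   C  C 
(> = start, * = accepting)

start=A; accept=A,B; A-0>B; A-1>A; B-0>B; B-1>C; C-0>C; C-1>C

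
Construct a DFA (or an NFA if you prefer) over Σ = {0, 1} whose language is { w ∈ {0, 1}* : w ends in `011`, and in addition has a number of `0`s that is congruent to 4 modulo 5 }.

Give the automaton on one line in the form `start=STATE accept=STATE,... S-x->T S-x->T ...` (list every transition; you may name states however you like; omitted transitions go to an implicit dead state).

Build one automaton per condition and run them in lockstep. The first has 4 states tracking how much of the suffix `011` has currently been matched; the second has 5 states tracking the count of `0`s modulo 5. A product state is a pair (one from each), accepting exactly when both do. Minimizing collapses redundant product states.
       0  1 
>  A   B  A 
   B   C  B 
   C   D  C 
   D   E  D 
   E   A  F 
   F   A  G 
 * G   A  H 
   H   A  H 
(> = start, * = accepting)

start=A accept=G A-0->B A-1->A B-0->C B-1->B C-0->D C-1->C D-0->E D-1->D E-0->A E-1->F F-0->A F-1->G G-0->A G-1->H H-0->A H-1->H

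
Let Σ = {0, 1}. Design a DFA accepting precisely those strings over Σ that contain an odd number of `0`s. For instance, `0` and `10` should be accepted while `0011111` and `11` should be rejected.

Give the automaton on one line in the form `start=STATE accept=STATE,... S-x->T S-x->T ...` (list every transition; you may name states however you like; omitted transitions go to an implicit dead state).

start=q0 accept=q1 q0-0->q1 q0-1->q0 q1-0->q0 q1-1->q1

The only thing that matters is how many `0`s have appeared, reduced mod 2. Use one state per residue: q0 for 0, …, q1 for 1. Reading `0` moves to the next residue; anything else stays put. q1 is accepting.
With 2 states:
        0   1  
>  q0   q1  q0 
 * q1   q0  q1 
(> = start, * = accepting)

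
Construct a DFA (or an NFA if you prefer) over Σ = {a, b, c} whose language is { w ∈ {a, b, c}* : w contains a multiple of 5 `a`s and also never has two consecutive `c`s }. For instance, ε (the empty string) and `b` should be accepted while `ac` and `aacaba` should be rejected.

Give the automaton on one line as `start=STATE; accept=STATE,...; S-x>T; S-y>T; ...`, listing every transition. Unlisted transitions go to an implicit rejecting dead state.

Handle the two conditions separately and then intersect. One (5 states) tracks the count of `a`s modulo 5; the other (3 states) tracks partial matches of the forbidden pattern `cc`. Each combined state is a pair, one component from each; accept when both components accept.
15 states suffice.
          a    b    c  
>* q0     q1   q0   q2 
   q1     q3   q1   q4 
 * q2     q1   q0   q5 
   q3     q6   q3   q7 
   q4     q3   q1   q8 
   q5     q8   q5   q5 
   q6     q9   q6  q10 
   q7     q6   q3  q11 
   q8    q11   q8   q8 
   q9     q0   q9  q12 
   q10    q9   q6  q13 
   q11   q13  q11  q11 
   q12    q0   q9  q14 
   q13   q14  q13  q13 
   q14    q5  q14  q14 
(> = start, * = accepting)

start=q0; accept=q0,q2; q0-a>q1; q0-b>q0; q0-c>q2; q1-a>q3; q1-b>q1; q1-c>q4; q2-a>q1; q2-b>q0; q2-c>q5; q3-a>q6; q3-b>q3; q3-c>q7; q4-a>q3; q4-b>q1; q4-c>q8; q5-a>q8; q5-b>q5; q5-c>q5; q6-a>q9; q6-b>q6; q6-c>q10; q7-a>q6; q7-b>q3; q7-c>q11; q8-a>q11; q8-b>q8; q8-c>q8; q9-a>q0; q9-b>q9; q9-c>q12; q10-a>q9; q10-b>q6; q10-c>q13; q11-a>q13; q11-b>q11; q11-c>q11; q12-a>q0; q12-b>q9; q12-c>q14; q13-a>q14; q13-b>q13; q13-c>q13; q14-a>q5; q14-b>q14; q14-c>q14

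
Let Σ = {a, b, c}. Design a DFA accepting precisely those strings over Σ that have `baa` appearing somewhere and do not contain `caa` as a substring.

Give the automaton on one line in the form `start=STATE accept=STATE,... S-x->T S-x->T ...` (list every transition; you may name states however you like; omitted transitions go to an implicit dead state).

start=q0 accept=q5,q7,q8 q0-a->q0 q0-b->q1 q0-c->q2 q1-a->q3 q1-b->q1 q1-c->q2 q2-a->q4 q2-b->q1 q2-c->q2 q3-a->q5 q3-b->q1 q3-c->q2 q4-a->q6 q4-b->q1 q4-c->q2 q5-a->q5 q5-b->q5 q5-c->q7 q6-a->q6 q6-b->q6 q6-c->q6 q7-a->q8 q7-b->q5 q7-c->q7 q8-a->q6 q8-b->q5 q8-c->q7

Handle the two conditions separately and then intersect. One (4 states) tracks whether and how much of `baa` has been seen; the other (4 states) tracks partial matches of the forbidden pattern `caa`. Each combined state is a pair, one component from each; accept when both components accept. After merging equivalent states the machine shrinks.
A 9-state machine:
        a   b   c  
>  q0   q0  q1  q2 
   q1   q3  q1  q2 
   q2   q4  q1  q2 
   q3   q5  q1  q2 
   q4   q6  q1  q2 
 * q5   q5  q5  q7 
   q6   q6  q6  q6 
 * q7   q8  q5  q7 
 * q8   q6  q5  q7 
(> = start, * = accepting)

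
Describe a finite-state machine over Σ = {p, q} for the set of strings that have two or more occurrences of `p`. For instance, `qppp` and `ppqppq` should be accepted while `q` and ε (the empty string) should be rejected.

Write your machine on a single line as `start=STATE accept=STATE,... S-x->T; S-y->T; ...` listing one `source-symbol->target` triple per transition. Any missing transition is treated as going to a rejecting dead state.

start=S0; accept=S2,S3; S0-p->S1; S0-q->S0; S1-p->S2; S1-q->S1; S2-p->S3; S2-q->S2; S3-p->S3; S3-q->S3

Only the number of `p`s matters, and only up to 3. Make a chain S0 → S1 → S2 → S3 advanced by each `p` (with S3 absorbing); every other symbol self-loops. The accepting set is {S2, S3}.
        p   q  
>  S0   S1  S0 
   S1   S2  S1 
 * S2   S3  S2 
 * S3   S3  S3 
(> = start, * = accepting)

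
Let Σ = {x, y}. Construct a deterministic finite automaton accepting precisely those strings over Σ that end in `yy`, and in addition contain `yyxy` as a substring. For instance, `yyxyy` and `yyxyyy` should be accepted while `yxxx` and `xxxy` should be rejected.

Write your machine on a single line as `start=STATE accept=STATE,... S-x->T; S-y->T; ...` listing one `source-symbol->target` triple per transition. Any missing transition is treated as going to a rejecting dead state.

Build one automaton per condition and run them in lockstep. One (3 states) tracks how much of the suffix `yy` has currently been matched; the other (5 states) tracks whether and how much of `yyxy` has been seen. Each combined state is a pair, one component from each; accept when both components accept.
A 7-state machine:
        x   y  
>  q0   q0  q1 
   q1   q0  q2 
   q2   q3  q2 
   q3   q0  q4 
   q4   q5  q6 
   q5   q5  q4 
 * q6   q5  q6 
(> = start, * = accepting)

start=q0; accept=q6; q0-x->q0; q0-y->q1; q1-x->q0; q1-y->q2; q2-x->q3; q2-y->q2; q3-x->q0; q3-y->q4; q4-x->q5; q4-y->q6; q5-x->q5; q5-y->q4; q6-x->q5; q6-y->q6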